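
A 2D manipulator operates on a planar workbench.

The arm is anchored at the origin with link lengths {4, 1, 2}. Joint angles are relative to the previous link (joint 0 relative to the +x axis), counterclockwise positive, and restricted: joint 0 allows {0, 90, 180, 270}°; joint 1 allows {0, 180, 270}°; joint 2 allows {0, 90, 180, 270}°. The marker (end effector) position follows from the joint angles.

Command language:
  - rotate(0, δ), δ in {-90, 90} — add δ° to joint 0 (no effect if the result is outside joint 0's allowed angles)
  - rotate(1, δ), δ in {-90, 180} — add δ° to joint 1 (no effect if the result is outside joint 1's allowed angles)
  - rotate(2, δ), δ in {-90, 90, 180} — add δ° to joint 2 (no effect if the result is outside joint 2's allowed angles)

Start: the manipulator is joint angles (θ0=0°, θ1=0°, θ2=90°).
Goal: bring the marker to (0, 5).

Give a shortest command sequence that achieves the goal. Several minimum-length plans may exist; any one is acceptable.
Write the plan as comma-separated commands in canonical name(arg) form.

t0: joint angles (θ0=0°, θ1=0°, θ2=90°)
1. rotate(2, 90) → joint angles (θ0=0°, θ1=0°, θ2=180°)
2. rotate(1, 180) → joint angles (θ0=0°, θ1=180°, θ2=180°)
3. rotate(0, 90) → joint angles (θ0=90°, θ1=180°, θ2=180°)
shorter routes all fall short; 3 is best.

rotate(2, 90), rotate(1, 180), rotate(0, 90)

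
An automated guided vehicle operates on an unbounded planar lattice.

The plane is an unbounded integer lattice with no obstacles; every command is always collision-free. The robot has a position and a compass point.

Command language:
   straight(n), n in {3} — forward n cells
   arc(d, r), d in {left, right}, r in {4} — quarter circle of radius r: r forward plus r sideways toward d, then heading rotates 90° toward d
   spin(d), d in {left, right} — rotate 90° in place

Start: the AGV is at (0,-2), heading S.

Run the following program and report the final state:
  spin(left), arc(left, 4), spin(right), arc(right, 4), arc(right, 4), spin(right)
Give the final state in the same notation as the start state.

begin: at (0,-2), heading S
t=1 spin(left) ⇒ at (0,-2), heading E
t=2 arc(left, 4) ⇒ at (4,2), heading N
t=3 spin(right) ⇒ at (4,2), heading E
t=4 arc(right, 4) ⇒ at (8,-2), heading S
t=5 arc(right, 4) ⇒ at (4,-6), heading W
t=6 spin(right) ⇒ at (4,-6), heading N

at (4,-6), heading N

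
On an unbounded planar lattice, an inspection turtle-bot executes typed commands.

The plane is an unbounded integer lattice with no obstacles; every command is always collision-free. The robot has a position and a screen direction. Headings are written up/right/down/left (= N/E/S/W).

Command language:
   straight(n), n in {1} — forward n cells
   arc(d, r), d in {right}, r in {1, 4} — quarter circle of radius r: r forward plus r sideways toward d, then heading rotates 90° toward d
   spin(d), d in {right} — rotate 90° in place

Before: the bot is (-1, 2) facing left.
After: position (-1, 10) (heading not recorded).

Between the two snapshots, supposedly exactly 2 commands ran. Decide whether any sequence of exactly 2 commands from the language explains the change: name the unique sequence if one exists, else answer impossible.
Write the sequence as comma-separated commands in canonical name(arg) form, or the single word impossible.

arc(right, 4), arc(right, 4)

initial: (-1, 2) facing left
t=1 arc(right, 4) ⇒ (-5, 6) facing up
t=2 arc(right, 4) ⇒ (-1, 10) facing right
uniquely the one of 16 2-step routes that fits.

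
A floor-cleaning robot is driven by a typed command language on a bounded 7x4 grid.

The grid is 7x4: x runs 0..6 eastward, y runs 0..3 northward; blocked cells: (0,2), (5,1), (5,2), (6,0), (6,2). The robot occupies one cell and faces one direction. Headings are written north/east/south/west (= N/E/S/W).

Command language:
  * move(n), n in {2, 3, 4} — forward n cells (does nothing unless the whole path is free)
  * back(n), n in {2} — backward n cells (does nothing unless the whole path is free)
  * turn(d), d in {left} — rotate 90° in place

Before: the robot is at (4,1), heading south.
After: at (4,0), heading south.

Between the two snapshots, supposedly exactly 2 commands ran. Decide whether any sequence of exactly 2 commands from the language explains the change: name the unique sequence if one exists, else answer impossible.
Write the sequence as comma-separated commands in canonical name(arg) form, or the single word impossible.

back(2), move(3)

key: heading stays S — no command in the sequence turns
t0: at (4,1), heading south
t=1 back(2) ⇒ at (4,3), heading south
t=2 move(3) ⇒ at (4,0), heading south
no rival 2-sequence matches.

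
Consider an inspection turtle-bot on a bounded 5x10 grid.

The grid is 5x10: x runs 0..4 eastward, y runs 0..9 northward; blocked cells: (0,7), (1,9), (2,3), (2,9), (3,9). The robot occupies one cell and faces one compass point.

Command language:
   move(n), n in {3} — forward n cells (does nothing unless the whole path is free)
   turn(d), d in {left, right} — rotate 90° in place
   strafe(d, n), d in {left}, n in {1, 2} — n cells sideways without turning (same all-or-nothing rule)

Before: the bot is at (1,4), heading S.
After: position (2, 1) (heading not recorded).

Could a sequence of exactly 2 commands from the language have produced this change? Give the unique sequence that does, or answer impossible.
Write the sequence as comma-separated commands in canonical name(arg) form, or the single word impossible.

key: order matters: swapping move(3) and strafe(left, 1) lands elsewhere
from: at (1,4), heading S
[1] after move(3): at (1,1), heading S
[2] after strafe(left, 1): at (2,1), heading S
no other 2-command option fits: unique.

move(3), strafe(left, 1)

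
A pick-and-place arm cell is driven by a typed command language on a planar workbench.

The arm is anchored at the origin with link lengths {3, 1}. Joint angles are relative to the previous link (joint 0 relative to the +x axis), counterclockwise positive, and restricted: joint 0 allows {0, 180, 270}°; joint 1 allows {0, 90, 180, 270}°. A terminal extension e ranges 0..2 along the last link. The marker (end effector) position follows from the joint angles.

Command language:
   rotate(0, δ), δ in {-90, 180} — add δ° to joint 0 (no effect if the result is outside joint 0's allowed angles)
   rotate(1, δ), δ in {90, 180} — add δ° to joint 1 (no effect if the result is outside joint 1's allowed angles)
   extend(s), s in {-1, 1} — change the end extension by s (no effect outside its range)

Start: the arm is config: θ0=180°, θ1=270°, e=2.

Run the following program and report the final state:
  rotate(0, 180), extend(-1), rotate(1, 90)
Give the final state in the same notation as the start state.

config: θ0=0°, θ1=0°, e=1

from: config: θ0=180°, θ1=270°, e=2
t=1 rotate(0, 180) ⇒ config: θ0=0°, θ1=270°, e=2
t=2 extend(-1) ⇒ config: θ0=0°, θ1=270°, e=1
t=3 rotate(1, 90) ⇒ config: θ0=0°, θ1=0°, e=1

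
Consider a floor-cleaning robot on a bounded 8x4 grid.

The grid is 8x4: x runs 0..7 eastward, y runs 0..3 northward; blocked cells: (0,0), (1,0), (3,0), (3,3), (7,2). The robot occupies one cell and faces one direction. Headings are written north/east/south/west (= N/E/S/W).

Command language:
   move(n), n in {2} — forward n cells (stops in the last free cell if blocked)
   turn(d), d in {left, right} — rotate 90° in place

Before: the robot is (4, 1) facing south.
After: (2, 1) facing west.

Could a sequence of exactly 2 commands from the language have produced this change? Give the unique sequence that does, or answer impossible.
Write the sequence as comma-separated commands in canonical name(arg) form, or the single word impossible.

turn(right), move(2)

key: position moved to (2,1) AND the heading swung to W — translation plus rotation needed
initial: (4, 1) facing south
t=1 turn(right) ⇒ (4, 1) facing west
t=2 move(2) ⇒ (2, 1) facing west
no other 2-command option fits: unique.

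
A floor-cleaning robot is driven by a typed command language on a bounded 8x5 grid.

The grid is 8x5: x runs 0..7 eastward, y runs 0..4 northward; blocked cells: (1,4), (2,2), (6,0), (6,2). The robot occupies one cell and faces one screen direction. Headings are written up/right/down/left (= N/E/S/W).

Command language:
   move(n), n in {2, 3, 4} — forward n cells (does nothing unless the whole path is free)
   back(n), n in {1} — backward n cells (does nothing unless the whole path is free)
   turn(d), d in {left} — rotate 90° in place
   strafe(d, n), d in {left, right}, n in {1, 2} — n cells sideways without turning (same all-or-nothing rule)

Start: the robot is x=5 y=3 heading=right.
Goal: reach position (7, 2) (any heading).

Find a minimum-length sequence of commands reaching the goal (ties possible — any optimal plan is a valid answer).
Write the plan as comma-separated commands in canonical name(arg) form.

t0: x=5 y=3 heading=right
[1] after move(2): x=7 y=3 heading=right
[2] after strafe(right, 1): x=7 y=2 heading=right
minimal: 2 command(s), checked below 2.

move(2), strafe(right, 1)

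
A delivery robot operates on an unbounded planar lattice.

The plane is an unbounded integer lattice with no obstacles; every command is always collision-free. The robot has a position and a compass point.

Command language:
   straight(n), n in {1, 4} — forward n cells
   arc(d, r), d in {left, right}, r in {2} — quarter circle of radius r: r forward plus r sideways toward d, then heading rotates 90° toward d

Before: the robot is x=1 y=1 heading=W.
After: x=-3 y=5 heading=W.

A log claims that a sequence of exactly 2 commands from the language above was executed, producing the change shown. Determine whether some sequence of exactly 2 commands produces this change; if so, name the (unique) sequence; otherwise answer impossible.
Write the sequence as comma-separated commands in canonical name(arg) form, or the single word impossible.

key: still facing W at the end — net rotation zero over 2 steps
initial: x=1 y=1 heading=W
t=1 arc(right, 2) ⇒ x=-1 y=3 heading=N
t=2 arc(left, 2) ⇒ x=-3 y=5 heading=W
no rival 2-sequence matches.

arc(right, 2), arc(left, 2)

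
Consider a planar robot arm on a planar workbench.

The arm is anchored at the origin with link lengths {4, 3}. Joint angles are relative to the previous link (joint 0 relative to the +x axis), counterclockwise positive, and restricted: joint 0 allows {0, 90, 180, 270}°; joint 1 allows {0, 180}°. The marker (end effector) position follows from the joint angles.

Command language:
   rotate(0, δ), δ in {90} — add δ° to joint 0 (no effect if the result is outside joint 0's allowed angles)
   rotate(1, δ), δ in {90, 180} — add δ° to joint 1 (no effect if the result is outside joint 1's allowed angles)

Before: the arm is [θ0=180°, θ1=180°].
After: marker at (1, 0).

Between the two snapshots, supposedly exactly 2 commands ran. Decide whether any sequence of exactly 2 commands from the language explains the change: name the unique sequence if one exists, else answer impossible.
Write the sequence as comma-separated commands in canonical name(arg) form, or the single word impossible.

rotate(0, 90), rotate(0, 90)

start: [θ0=180°, θ1=180°]
t=1 rotate(0, 90) ⇒ [θ0=270°, θ1=180°]
t=2 rotate(0, 90) ⇒ [θ0=0°, θ1=180°]
uniquely the one of 9 2-step routes that fits.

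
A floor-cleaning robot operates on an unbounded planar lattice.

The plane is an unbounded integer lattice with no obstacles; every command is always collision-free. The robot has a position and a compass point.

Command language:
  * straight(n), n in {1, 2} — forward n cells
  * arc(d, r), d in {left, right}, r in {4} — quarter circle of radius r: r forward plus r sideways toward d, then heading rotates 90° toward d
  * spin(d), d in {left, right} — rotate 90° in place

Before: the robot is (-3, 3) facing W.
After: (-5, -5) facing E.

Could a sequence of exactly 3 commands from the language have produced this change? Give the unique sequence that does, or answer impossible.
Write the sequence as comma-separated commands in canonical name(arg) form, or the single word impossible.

key: position moved to (-5,-5) AND the heading swung to E — translation plus rotation needed
start: (-3, 3) facing W
step 1 (straight(2)): (-5, 3) facing W
step 2 (arc(left, 4)): (-9, -1) facing S
step 3 (arc(left, 4)): (-5, -5) facing E
no rival 3-sequence matches.

straight(2), arc(left, 4), arc(left, 4)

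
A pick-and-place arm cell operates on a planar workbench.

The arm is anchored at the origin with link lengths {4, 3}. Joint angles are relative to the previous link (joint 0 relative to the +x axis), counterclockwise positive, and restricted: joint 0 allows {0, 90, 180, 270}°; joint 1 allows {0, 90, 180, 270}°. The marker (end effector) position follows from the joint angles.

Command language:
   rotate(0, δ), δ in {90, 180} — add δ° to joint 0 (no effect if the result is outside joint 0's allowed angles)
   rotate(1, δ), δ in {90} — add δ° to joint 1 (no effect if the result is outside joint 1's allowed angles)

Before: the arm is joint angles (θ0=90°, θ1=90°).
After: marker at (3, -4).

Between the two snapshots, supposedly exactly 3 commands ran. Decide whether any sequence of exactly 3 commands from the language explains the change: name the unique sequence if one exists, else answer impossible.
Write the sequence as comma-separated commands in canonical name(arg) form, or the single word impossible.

begin: joint angles (θ0=90°, θ1=90°)
1. rotate(0, 180) → joint angles (θ0=270°, θ1=90°)
2. rotate(0, 180) → joint angles (θ0=90°, θ1=90°)
3. rotate(0, 180) → joint angles (θ0=270°, θ1=90°)
all 27 alternatives checked — unique.

rotate(0, 180), rotate(0, 180), rotate(0, 180)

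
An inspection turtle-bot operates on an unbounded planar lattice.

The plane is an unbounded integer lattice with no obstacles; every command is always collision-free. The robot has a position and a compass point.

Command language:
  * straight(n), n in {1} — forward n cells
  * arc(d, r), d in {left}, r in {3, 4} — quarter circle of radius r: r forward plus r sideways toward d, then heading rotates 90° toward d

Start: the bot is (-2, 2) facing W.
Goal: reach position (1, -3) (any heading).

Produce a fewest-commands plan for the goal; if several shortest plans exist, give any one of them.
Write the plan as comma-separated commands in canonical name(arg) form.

t0: (-2, 2) facing W
1. arc(left, 4) → (-6, -2) facing S
2. arc(left, 4) → (-2, -6) facing E
3. arc(left, 3) → (1, -3) facing N
nothing shorter than 3 reaches the goal.

arc(left, 4), arc(left, 4), arc(left, 3)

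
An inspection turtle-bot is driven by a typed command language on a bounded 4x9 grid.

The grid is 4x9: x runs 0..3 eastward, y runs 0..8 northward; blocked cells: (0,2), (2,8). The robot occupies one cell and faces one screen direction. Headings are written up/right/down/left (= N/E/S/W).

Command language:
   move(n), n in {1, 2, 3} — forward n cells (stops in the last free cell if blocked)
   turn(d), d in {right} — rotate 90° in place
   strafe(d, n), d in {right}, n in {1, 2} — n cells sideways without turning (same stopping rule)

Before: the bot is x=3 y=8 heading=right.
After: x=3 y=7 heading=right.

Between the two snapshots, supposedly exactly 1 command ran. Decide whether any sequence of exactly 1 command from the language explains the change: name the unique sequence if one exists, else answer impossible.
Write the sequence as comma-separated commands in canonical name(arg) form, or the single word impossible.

strafe(right, 1)

key: still facing E — the one step turns nothing
begin: x=3 y=8 heading=right
step 1 (strafe(right, 1)): x=3 y=7 heading=right
no other 1-command option fits: unique.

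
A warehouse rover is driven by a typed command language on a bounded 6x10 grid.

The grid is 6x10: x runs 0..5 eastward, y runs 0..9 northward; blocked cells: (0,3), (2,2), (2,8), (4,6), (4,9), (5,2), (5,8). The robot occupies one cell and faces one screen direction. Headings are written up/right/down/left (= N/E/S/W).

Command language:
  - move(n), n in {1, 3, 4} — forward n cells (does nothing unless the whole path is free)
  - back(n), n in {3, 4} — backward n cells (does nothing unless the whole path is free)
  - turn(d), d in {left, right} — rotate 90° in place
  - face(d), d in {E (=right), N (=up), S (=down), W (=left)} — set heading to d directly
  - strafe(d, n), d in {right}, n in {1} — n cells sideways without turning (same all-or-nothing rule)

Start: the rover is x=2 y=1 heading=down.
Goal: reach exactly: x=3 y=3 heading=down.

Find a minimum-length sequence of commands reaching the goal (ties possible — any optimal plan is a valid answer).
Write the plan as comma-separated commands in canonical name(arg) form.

initial: x=2 y=1 heading=down
1. face(N) → x=2 y=1 heading=up
2. strafe(right, 1) → x=3 y=1 heading=up
3. move(3) → x=3 y=4 heading=up
4. face(S) → x=3 y=4 heading=down
5. move(1) → x=3 y=3 heading=down
nothing shorter than 5 reaches the goal.

face(N), strafe(right, 1), move(3), face(S), move(1)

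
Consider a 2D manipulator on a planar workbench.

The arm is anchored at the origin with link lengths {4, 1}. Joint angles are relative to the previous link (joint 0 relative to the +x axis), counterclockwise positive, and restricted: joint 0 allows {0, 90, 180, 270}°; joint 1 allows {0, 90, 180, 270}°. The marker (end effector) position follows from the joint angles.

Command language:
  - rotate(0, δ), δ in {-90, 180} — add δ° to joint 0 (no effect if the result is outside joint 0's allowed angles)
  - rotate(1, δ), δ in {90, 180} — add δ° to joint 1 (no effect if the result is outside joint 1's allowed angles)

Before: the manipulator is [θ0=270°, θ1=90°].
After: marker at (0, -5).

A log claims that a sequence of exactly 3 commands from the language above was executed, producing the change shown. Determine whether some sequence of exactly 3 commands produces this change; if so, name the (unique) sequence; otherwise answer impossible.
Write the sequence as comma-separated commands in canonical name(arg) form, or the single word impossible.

rotate(1, 90), rotate(1, 90), rotate(1, 90)

from: [θ0=270°, θ1=90°]
[1] after rotate(1, 90): [θ0=270°, θ1=180°]
[2] after rotate(1, 90): [θ0=270°, θ1=270°]
[3] after rotate(1, 90): [θ0=270°, θ1=0°]
all 64 alternatives checked — unique.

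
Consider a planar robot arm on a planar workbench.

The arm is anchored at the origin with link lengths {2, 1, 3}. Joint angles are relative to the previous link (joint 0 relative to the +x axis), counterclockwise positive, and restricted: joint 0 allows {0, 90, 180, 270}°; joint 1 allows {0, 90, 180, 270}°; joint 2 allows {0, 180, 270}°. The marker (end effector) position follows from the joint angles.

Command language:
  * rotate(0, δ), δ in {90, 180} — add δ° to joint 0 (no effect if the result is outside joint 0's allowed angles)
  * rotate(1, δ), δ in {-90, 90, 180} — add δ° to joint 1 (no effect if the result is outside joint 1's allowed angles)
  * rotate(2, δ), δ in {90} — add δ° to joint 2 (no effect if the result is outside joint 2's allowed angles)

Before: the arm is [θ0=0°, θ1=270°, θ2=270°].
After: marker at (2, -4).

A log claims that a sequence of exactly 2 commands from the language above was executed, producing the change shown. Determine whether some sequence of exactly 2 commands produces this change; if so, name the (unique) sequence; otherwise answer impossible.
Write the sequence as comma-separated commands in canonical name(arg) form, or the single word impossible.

t0: [θ0=0°, θ1=270°, θ2=270°]
[1] after rotate(2, 90): [θ0=0°, θ1=270°, θ2=0°]
[2] after rotate(2, 90): [θ0=0°, θ1=270°, θ2=0°]
no rival 2-sequence matches.

rotate(2, 90), rotate(2, 90)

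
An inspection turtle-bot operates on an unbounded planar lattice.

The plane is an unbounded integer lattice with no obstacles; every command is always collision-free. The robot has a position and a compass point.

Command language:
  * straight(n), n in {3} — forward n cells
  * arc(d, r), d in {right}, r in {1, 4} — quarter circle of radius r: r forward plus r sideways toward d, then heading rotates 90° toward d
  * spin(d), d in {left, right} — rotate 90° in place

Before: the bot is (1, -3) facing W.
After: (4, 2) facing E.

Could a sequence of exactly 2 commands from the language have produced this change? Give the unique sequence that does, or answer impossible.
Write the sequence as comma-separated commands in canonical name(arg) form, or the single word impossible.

key: position moved to (4,2) AND the heading swung to E — translation plus rotation needed
from: (1, -3) facing W
t=1 arc(right, 1) ⇒ (0, -2) facing N
t=2 arc(right, 4) ⇒ (4, 2) facing E
no other 2-command option fits: unique.

arc(right, 1), arc(right, 4)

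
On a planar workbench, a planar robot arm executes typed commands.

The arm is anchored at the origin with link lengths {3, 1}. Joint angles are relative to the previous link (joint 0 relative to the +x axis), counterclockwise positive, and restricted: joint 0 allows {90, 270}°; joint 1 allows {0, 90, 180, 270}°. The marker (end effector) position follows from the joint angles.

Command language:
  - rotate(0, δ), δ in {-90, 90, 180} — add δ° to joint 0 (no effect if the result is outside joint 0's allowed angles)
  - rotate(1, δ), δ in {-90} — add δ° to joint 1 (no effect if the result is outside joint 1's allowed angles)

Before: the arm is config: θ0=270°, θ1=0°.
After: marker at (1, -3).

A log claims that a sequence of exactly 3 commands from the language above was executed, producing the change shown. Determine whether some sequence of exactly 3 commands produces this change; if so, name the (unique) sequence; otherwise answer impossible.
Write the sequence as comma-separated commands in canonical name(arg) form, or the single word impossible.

from: config: θ0=270°, θ1=0°
1. rotate(1, -90) → config: θ0=270°, θ1=270°
2. rotate(1, -90) → config: θ0=270°, θ1=180°
3. rotate(1, -90) → config: θ0=270°, θ1=90°
no rival 3-sequence matches.

rotate(1, -90), rotate(1, -90), rotate(1, -90)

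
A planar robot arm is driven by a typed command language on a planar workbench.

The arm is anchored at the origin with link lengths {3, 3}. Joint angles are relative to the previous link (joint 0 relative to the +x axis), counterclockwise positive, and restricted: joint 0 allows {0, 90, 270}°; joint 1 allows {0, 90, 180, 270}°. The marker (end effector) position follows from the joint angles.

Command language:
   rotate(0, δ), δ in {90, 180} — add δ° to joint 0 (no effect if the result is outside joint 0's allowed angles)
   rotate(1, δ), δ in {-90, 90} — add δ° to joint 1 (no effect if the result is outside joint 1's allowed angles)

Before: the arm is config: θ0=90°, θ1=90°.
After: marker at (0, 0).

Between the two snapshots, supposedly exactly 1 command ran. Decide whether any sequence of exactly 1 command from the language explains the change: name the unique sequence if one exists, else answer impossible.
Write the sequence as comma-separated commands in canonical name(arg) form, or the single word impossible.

rotate(1, 90)

initial: config: θ0=90°, θ1=90°
[1] after rotate(1, 90): config: θ0=90°, θ1=180°
no rival 1-sequence matches.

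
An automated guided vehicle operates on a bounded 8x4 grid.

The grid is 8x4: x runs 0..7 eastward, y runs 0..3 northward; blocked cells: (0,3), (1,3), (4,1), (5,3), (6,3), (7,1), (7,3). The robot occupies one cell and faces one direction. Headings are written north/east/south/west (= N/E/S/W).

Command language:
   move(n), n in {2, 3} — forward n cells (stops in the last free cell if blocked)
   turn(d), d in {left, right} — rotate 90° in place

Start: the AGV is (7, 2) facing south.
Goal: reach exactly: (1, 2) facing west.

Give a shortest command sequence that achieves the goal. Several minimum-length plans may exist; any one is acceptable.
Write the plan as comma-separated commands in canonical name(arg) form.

begin: (7, 2) facing south
t=1 turn(right) ⇒ (7, 2) facing west
t=2 move(3) ⇒ (4, 2) facing west
t=3 move(3) ⇒ (1, 2) facing west
minimal: 3 command(s), checked below 3.

turn(right), move(3), move(3)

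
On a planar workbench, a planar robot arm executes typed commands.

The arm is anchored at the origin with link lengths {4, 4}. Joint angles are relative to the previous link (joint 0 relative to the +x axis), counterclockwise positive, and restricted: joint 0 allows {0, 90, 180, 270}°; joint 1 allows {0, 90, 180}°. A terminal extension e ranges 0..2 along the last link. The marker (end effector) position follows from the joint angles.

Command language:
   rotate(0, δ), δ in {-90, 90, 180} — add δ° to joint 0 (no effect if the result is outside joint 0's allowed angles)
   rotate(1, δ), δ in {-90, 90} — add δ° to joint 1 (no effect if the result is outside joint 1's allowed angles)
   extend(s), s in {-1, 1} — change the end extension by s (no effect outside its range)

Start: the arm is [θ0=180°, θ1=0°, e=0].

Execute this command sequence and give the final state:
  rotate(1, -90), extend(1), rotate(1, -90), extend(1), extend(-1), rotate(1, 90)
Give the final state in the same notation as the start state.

[θ0=180°, θ1=90°, e=1]

initial: [θ0=180°, θ1=0°, e=0]
1. rotate(1, -90) → [θ0=180°, θ1=0°, e=0]
2. extend(1) → [θ0=180°, θ1=0°, e=1]
3. rotate(1, -90) → [θ0=180°, θ1=0°, e=1]
4. extend(1) → [θ0=180°, θ1=0°, e=2]
5. extend(-1) → [θ0=180°, θ1=0°, e=1]
6. rotate(1, 90) → [θ0=180°, θ1=90°, e=1]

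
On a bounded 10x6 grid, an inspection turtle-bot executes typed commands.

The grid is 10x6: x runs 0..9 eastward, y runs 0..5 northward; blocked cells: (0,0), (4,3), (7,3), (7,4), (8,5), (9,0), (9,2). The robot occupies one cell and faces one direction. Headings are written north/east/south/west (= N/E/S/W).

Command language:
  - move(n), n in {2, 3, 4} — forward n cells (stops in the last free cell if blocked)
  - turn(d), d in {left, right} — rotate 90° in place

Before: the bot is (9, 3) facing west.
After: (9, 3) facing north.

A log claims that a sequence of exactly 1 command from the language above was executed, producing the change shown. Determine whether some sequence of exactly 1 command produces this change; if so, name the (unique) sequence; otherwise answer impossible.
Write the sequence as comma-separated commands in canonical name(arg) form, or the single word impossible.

turn(right)

key: (9,3) unchanged — the single command moves nothing
from: (9, 3) facing west
[1] after turn(right): (9, 3) facing north
no rival 1-sequence matches.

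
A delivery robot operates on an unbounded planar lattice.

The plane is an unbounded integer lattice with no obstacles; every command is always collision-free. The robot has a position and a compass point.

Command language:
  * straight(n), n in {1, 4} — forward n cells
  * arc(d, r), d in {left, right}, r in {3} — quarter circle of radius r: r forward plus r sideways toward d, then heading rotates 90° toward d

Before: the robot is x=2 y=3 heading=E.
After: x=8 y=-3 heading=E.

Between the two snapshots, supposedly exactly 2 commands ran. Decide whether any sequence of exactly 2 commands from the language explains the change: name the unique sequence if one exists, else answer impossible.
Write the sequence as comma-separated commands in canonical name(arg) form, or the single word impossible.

arc(right, 3), arc(left, 3)

key: still facing E at the end — net rotation zero over 2 steps
begin: x=2 y=3 heading=E
1. arc(right, 3) → x=5 y=0 heading=S
2. arc(left, 3) → x=8 y=-3 heading=E
no other 2-command option fits: unique.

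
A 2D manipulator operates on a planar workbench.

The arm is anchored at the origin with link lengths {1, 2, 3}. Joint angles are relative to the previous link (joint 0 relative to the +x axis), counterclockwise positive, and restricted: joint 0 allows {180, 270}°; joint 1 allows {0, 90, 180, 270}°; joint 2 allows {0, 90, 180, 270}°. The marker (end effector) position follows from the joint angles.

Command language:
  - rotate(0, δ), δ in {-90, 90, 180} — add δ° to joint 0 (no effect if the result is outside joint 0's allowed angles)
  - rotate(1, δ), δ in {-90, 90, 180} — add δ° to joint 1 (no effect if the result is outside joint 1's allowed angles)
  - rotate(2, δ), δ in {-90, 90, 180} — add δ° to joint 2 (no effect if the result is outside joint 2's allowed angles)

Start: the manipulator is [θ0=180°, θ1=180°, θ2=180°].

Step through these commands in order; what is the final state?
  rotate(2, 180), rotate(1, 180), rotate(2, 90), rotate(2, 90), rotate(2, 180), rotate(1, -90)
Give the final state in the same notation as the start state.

[θ0=180°, θ1=270°, θ2=0°]

start: [θ0=180°, θ1=180°, θ2=180°]
step 1 (rotate(2, 180)): [θ0=180°, θ1=180°, θ2=0°]
step 2 (rotate(1, 180)): [θ0=180°, θ1=0°, θ2=0°]
step 3 (rotate(2, 90)): [θ0=180°, θ1=0°, θ2=90°]
step 4 (rotate(2, 90)): [θ0=180°, θ1=0°, θ2=180°]
step 5 (rotate(2, 180)): [θ0=180°, θ1=0°, θ2=0°]
step 6 (rotate(1, -90)): [θ0=180°, θ1=270°, θ2=0°]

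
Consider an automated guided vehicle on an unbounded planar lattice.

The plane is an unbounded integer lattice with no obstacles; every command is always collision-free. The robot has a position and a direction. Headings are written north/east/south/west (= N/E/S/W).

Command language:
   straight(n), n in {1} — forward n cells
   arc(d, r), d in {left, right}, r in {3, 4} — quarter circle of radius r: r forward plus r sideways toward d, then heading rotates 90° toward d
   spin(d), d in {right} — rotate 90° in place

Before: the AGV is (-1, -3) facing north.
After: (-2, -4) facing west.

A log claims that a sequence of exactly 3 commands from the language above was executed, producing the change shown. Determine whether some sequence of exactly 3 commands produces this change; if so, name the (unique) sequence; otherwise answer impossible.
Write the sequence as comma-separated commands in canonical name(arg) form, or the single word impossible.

key: order matters: swapping arc(right, 3) and arc(right, 4) lands elsewhere
initial: (-1, -3) facing north
step 1 (arc(right, 3)): (2, 0) facing east
step 2 (spin(right)): (2, 0) facing south
step 3 (arc(right, 4)): (-2, -4) facing west
all 216 alternatives checked — unique.

arc(right, 3), spin(right), arc(right, 4)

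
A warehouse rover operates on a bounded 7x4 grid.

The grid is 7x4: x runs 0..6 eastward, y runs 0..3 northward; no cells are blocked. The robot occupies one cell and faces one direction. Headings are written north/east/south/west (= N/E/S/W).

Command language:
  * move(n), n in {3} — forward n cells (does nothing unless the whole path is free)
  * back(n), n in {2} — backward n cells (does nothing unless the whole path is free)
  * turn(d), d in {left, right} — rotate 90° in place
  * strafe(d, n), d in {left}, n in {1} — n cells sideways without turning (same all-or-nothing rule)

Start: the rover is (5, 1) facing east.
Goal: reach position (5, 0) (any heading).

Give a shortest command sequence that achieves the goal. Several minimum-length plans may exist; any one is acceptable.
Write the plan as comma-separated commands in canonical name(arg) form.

strafe(left, 1), turn(left), back(2)

initial: (5, 1) facing east
[1] after strafe(left, 1): (5, 2) facing east
[2] after turn(left): (5, 2) facing north
[3] after back(2): (5, 0) facing north
shorter routes all fall short; 3 is best.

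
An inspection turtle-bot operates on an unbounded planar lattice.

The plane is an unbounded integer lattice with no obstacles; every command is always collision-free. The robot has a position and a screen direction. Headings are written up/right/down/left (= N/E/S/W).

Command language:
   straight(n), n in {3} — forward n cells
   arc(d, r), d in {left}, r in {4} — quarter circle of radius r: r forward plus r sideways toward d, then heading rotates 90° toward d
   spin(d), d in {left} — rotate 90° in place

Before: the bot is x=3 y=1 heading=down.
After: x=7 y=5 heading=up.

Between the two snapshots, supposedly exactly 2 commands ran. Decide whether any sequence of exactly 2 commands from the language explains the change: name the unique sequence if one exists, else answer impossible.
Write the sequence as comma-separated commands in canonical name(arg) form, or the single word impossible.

key: position moved to (7,5) AND the heading swung to N — translation plus rotation needed
t0: x=3 y=1 heading=down
[1] after spin(left): x=3 y=1 heading=right
[2] after arc(left, 4): x=7 y=5 heading=up
uniquely the one of 9 2-step routes that fits.

spin(left), arc(left, 4)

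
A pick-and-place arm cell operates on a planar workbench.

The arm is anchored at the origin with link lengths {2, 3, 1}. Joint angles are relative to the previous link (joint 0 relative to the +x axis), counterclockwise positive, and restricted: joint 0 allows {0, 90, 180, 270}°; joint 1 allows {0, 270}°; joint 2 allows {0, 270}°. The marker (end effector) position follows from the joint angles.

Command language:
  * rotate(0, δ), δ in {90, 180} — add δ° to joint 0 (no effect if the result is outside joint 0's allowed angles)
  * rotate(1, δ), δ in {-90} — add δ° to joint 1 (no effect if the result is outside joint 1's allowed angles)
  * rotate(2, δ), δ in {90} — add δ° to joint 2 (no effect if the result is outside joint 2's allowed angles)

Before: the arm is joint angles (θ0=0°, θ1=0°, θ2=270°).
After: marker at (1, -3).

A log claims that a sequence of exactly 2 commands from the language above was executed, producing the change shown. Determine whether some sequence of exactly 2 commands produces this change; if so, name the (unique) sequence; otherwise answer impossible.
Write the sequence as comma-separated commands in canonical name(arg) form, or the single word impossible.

rotate(1, -90), rotate(1, -90)

start: joint angles (θ0=0°, θ1=0°, θ2=270°)
[1] after rotate(1, -90): joint angles (θ0=0°, θ1=270°, θ2=270°)
[2] after rotate(1, -90): joint angles (θ0=0°, θ1=270°, θ2=270°)
uniquely the one of 16 2-step routes that fits.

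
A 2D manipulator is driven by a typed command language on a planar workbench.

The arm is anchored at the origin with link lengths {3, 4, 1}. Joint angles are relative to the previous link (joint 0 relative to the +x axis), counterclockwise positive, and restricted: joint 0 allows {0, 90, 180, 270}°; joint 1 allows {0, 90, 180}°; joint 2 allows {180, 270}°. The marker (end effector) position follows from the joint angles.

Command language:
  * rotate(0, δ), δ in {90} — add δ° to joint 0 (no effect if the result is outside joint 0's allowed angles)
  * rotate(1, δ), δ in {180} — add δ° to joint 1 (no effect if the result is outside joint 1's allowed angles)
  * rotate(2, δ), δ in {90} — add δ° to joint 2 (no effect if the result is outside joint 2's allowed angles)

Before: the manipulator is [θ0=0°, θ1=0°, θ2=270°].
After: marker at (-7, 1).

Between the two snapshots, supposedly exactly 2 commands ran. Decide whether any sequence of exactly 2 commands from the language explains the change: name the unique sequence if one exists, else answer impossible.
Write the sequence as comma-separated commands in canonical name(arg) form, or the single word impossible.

rotate(0, 90), rotate(0, 90)

initial: [θ0=0°, θ1=0°, θ2=270°]
t=1 rotate(0, 90) ⇒ [θ0=90°, θ1=0°, θ2=270°]
t=2 rotate(0, 90) ⇒ [θ0=180°, θ1=0°, θ2=270°]
no rival 2-sequence matches.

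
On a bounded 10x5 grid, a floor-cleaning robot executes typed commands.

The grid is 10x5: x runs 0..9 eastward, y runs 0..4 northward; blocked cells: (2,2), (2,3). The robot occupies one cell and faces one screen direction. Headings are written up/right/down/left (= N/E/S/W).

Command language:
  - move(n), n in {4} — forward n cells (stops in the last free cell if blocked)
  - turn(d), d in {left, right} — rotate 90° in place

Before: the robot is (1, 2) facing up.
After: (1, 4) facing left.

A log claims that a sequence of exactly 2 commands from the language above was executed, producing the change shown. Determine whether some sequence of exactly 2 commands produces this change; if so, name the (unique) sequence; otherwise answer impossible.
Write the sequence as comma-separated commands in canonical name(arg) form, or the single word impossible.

key: cell and facing (now W) both changed — the 2 commands mix motion and turning
initial: (1, 2) facing up
[1] after move(4): (1, 4) facing up
[2] after turn(left): (1, 4) facing left
all 9 alternatives checked — unique.

move(4), turn(left)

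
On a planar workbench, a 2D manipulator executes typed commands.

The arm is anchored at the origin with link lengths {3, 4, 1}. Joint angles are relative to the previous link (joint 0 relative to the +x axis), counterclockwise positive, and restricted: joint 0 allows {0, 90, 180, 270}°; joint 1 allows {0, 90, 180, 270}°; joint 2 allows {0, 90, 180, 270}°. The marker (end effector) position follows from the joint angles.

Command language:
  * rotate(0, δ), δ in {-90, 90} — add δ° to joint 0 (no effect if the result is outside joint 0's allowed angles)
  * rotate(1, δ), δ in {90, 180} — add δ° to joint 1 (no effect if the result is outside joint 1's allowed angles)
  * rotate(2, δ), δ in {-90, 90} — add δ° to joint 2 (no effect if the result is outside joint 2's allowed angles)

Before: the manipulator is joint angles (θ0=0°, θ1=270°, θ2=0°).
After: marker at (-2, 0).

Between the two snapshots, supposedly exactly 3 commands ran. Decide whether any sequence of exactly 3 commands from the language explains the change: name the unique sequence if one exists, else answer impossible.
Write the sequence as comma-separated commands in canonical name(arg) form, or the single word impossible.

start: joint angles (θ0=0°, θ1=270°, θ2=0°)
step 1 (rotate(1, 90)): joint angles (θ0=0°, θ1=0°, θ2=0°)
step 2 (rotate(1, 90)): joint angles (θ0=0°, θ1=90°, θ2=0°)
step 3 (rotate(1, 90)): joint angles (θ0=0°, θ1=180°, θ2=0°)
no rival 3-sequence matches.

rotate(1, 90), rotate(1, 90), rotate(1, 90)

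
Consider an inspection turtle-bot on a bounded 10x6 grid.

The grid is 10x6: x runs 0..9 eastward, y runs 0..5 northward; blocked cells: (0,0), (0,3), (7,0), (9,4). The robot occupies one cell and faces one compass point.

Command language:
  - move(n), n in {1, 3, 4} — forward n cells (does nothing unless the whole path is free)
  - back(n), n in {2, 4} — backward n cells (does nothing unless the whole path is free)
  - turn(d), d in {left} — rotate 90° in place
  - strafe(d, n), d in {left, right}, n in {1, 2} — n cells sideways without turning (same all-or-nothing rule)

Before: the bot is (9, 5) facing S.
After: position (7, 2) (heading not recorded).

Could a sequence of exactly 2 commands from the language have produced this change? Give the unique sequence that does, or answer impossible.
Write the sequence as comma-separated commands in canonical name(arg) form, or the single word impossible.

strafe(right, 2), move(3)

key: order matters: swapping strafe(right, 2) and move(3) lands elsewhere
begin: (9, 5) facing S
1. strafe(right, 2) → (7, 5) facing S
2. move(3) → (7, 2) facing S
uniquely the one of 100 2-step routes that fits.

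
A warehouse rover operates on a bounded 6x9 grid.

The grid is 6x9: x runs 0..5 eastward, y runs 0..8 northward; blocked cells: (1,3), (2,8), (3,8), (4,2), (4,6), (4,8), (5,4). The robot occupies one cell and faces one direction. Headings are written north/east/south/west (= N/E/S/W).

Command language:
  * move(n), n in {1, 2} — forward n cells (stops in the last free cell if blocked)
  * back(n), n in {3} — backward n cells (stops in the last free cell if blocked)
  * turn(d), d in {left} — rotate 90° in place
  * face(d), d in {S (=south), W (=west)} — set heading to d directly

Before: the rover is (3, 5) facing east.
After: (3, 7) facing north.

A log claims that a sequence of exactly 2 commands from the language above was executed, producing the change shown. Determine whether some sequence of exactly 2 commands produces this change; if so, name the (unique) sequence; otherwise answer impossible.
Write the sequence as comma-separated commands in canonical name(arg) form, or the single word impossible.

turn(left), move(2)

key: cell and facing (now N) both changed — the 2 commands mix motion and turning
from: (3, 5) facing east
step 1 (turn(left)): (3, 5) facing north
step 2 (move(2)): (3, 7) facing north
all 36 alternatives checked — unique.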